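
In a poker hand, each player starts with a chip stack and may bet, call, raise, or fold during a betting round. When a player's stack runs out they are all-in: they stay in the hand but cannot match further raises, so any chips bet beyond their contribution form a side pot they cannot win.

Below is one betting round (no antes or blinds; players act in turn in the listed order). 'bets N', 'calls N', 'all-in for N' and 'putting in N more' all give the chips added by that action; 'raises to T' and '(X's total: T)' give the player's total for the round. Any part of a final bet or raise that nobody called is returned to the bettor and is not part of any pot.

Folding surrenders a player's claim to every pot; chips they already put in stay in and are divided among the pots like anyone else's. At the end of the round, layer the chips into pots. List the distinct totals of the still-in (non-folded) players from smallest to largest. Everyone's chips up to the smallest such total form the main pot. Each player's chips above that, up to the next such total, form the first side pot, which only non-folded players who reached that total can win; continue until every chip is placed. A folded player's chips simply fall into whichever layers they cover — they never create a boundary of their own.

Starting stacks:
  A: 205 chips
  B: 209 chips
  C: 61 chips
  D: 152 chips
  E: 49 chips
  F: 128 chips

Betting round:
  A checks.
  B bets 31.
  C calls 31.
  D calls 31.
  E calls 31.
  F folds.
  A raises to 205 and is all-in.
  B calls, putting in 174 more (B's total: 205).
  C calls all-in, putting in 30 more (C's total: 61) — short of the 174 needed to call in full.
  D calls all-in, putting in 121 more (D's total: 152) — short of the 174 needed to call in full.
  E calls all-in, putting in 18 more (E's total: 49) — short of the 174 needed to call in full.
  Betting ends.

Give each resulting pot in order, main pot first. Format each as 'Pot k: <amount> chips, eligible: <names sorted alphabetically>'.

Contributions: A=205, B=205, C=61, D=152, E=49
Folded: F
Pot levels (distinct totals of non-folded players): 49, 61, 152, 205
Layer 1-49: 49 each from A, B, C, D, E = 49*5 = 245 chips; eligible A, B, C, D, E
Layer 50-61: 12 each from A, B, C, D = 12*4 = 48 chips; eligible A, B, C, D
Layer 62-152: 91 each from A, B, D = 91*3 = 273 chips; eligible A, B, D
Layer 153-205: 53 each from A, B = 53*2 = 106 chips; eligible A, B

Pot 1: 245 chips, eligible: A, B, C, D, E
Pot 2: 48 chips, eligible: A, B, C, D
Pot 3: 273 chips, eligible: A, B, D
Pot 4: 106 chips, eligible: A, B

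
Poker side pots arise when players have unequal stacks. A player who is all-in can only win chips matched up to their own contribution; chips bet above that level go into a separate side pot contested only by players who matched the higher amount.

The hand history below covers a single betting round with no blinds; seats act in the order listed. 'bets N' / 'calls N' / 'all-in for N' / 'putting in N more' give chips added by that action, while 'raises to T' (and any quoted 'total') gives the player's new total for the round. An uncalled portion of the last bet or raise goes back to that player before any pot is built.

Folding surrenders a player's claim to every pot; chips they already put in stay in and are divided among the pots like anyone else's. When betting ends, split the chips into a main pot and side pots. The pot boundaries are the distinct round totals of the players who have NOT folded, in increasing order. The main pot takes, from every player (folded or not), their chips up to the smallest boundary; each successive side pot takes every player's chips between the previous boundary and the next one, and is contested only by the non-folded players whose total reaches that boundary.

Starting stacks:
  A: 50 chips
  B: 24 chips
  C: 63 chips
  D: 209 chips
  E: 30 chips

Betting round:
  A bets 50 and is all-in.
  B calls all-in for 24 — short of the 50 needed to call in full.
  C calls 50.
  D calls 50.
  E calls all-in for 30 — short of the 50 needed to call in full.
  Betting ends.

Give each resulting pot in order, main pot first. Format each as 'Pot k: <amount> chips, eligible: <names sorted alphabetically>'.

Pot 1: 120 chips, eligible: A, B, C, D, E
Pot 2: 24 chips, eligible: A, C, D, E
Pot 3: 60 chips, eligible: A, C, D

Derivation:
Contributions: A=50, B=24, C=50, D=50, E=30
Pot levels (distinct totals of non-folded players): 24, 30, 50
Layer 1-24: 24 each from A, B, C, D, E = 24*5 = 120 chips; eligible A, B, C, D, E
Layer 25-30: 6 each from A, C, D, E = 6*4 = 24 chips; eligible A, C, D, E
Layer 31-50: 20 each from A, C, D = 20*3 = 60 chips; eligible A, C, D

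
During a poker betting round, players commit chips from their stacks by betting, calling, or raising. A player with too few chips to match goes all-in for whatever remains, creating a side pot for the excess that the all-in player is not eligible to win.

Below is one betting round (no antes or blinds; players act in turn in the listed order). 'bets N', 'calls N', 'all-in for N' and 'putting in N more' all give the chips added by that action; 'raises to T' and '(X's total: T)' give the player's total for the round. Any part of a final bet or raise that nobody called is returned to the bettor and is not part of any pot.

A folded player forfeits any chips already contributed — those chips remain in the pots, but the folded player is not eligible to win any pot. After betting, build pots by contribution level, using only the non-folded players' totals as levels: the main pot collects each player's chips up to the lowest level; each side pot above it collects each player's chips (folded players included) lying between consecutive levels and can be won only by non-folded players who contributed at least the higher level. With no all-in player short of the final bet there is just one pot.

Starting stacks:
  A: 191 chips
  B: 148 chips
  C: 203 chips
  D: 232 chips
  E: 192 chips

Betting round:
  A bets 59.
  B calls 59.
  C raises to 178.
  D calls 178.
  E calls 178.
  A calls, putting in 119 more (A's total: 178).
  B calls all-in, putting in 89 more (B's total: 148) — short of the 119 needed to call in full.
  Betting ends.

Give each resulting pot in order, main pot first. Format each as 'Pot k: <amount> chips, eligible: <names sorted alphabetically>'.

Contributions: A=178, B=148, C=178, D=178, E=178
Pot levels (distinct totals of non-folded players): 148, 178
Layer 1-148: 148 each from A, B, C, D, E = 148*5 = 740 chips; eligible A, B, C, D, E
Layer 149-178: 30 each from A, C, D, E = 30*4 = 120 chips; eligible A, C, D, E

Pot 1: 740 chips, eligible: A, B, C, D, E
Pot 2: 120 chips, eligible: A, C, D, E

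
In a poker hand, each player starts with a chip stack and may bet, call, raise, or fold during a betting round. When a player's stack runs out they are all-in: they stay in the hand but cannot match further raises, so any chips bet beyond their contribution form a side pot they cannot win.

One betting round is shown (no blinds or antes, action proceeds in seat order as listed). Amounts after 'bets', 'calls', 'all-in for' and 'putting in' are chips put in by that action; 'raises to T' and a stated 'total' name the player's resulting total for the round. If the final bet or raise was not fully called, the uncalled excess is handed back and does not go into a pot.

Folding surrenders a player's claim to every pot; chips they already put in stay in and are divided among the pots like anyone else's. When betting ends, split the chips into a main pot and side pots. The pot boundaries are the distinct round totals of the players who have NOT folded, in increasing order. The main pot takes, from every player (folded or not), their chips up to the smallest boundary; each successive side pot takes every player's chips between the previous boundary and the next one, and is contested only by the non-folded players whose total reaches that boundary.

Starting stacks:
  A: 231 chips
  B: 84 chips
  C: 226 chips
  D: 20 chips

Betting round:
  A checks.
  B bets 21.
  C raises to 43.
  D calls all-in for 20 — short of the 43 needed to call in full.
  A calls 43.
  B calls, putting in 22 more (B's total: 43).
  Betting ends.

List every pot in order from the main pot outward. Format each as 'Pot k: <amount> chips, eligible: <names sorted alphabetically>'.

Pot 1: 80 chips, eligible: A, B, C, D
Pot 2: 69 chips, eligible: A, B, C

Derivation:
Contributions: A=43, B=43, C=43, D=20
Pot levels (distinct totals of non-folded players): 20, 43
Layer 1-20: 20 each from A, B, C, D = 20*4 = 80 chips; eligible A, B, C, D
Layer 21-43: 23 each from A, B, C = 23*3 = 69 chips; eligible A, B, C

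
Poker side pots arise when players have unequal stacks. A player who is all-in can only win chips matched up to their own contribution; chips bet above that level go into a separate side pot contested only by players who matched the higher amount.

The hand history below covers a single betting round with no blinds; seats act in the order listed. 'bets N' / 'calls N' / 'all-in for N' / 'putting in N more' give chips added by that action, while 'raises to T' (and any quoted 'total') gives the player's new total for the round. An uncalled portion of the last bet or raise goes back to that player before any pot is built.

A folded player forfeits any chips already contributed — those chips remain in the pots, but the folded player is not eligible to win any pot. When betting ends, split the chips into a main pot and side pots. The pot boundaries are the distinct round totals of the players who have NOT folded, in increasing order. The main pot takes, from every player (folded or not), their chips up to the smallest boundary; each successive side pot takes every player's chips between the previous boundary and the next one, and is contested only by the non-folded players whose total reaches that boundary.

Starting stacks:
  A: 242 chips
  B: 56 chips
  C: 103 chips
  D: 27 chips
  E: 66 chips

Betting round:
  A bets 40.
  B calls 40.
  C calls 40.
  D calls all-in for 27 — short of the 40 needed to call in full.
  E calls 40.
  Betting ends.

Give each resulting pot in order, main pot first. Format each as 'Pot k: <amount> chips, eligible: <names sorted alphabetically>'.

Contributions: A=40, B=40, C=40, D=27, E=40
Pot levels (distinct totals of non-folded players): 27, 40
Layer 1-27: 27 each from A, B, C, D, E = 27*5 = 135 chips; eligible A, B, C, D, E
Layer 28-40: 13 each from A, B, C, E = 13*4 = 52 chips; eligible A, B, C, E

Pot 1: 135 chips, eligible: A, B, C, D, E
Pot 2: 52 chips, eligible: A, B, C, E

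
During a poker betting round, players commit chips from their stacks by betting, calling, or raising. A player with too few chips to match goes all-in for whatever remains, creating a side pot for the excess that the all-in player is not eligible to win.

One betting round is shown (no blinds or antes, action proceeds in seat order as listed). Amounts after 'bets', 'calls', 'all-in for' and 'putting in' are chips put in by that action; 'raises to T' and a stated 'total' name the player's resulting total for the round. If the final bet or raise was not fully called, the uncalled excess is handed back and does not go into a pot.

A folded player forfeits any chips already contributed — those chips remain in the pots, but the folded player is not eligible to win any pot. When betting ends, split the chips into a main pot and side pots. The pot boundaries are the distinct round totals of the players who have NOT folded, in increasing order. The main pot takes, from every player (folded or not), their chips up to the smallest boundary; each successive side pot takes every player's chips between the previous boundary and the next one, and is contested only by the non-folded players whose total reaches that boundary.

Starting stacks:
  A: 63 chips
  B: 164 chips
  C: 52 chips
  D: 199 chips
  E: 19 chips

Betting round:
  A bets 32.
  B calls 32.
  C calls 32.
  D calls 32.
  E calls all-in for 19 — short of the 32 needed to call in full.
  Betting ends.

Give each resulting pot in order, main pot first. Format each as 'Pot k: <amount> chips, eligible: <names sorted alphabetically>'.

Contributions: A=32, B=32, C=32, D=32, E=19
Pot levels (distinct totals of non-folded players): 19, 32
Layer 1-19: 19 each from A, B, C, D, E = 19*5 = 95 chips; eligible A, B, C, D, E
Layer 20-32: 13 each from A, B, C, D = 13*4 = 52 chips; eligible A, B, C, D

Pot 1: 95 chips, eligible: A, B, C, D, E
Pot 2: 52 chips, eligible: A, B, C, D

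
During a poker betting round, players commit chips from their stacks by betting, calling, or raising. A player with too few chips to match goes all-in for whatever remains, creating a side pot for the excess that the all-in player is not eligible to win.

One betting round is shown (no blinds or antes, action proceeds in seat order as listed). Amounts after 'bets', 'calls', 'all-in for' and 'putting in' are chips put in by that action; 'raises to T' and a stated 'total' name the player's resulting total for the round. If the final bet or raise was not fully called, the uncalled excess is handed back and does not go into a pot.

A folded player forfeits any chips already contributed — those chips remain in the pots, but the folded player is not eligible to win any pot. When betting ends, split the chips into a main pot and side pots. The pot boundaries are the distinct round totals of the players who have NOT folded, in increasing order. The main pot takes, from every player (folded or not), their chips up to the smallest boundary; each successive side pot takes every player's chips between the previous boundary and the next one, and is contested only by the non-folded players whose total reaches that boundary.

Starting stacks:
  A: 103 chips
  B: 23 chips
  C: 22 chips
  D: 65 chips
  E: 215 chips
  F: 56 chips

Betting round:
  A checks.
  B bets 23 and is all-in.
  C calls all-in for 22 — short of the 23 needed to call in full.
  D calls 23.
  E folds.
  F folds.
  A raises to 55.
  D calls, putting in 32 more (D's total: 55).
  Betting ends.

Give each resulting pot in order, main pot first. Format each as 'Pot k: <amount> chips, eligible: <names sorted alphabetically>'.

Contributions: A=55, B=23, C=22, D=55
Folded: E, F
Pot levels (distinct totals of non-folded players): 22, 23, 55
Layer 1-22: 22 each from A, B, C, D = 22*4 = 88 chips; eligible A, B, C, D
Layer 23-23: 1 each from A, B, D = 1*3 = 3 chips; eligible A, B, D
Layer 24-55: 32 each from A, D = 32*2 = 64 chips; eligible A, D

Pot 1: 88 chips, eligible: A, B, C, D
Pot 2: 3 chips, eligible: A, B, D
Pot 3: 64 chips, eligible: A, D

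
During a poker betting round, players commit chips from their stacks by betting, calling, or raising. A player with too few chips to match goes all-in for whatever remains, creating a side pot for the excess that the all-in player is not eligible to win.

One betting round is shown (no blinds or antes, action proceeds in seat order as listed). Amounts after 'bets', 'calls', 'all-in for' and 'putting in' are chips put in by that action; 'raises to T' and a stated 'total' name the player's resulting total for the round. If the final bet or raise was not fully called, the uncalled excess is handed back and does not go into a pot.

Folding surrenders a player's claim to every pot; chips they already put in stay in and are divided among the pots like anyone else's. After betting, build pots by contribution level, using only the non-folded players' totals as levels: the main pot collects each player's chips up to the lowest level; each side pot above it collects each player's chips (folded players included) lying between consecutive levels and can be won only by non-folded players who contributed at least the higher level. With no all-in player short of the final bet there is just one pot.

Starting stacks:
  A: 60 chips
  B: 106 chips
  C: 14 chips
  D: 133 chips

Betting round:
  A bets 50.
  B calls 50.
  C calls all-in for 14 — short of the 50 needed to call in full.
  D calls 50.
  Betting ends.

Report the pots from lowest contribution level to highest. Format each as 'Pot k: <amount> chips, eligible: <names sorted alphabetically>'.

Pot 1: 56 chips, eligible: A, B, C, D
Pot 2: 108 chips, eligible: A, B, D

Derivation:
Contributions: A=50, B=50, C=14, D=50
Pot levels (distinct totals of non-folded players): 14, 50
Layer 1-14: 14 each from A, B, C, D = 14*4 = 56 chips; eligible A, B, C, D
Layer 15-50: 36 each from A, B, D = 36*3 = 108 chips; eligible A, B, D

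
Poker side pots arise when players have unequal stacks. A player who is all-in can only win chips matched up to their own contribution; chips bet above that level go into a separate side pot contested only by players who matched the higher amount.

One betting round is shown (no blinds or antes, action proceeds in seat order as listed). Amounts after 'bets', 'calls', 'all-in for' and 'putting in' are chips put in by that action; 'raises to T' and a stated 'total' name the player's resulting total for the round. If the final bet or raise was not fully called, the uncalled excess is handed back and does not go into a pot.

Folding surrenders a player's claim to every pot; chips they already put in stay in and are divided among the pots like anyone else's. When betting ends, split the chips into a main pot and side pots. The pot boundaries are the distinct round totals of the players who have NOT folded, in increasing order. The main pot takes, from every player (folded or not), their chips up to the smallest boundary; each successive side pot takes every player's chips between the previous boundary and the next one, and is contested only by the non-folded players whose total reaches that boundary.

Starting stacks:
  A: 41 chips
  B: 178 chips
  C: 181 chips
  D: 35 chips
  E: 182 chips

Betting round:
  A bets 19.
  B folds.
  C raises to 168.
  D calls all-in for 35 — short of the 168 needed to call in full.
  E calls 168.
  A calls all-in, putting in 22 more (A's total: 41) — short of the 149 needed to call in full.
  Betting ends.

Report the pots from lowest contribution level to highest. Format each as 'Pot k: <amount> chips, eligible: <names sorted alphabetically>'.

Pot 1: 140 chips, eligible: A, C, D, E
Pot 2: 18 chips, eligible: A, C, E
Pot 3: 254 chips, eligible: C, E

Derivation:
Contributions: A=41, C=168, D=35, E=168
Folded: B
Pot levels (distinct totals of non-folded players): 35, 41, 168
Layer 1-35: 35 each from A, C, D, E = 35*4 = 140 chips; eligible A, C, D, E
Layer 36-41: 6 each from A, C, E = 6*3 = 18 chips; eligible A, C, E
Layer 42-168: 127 each from C, E = 127*2 = 254 chips; eligible C, E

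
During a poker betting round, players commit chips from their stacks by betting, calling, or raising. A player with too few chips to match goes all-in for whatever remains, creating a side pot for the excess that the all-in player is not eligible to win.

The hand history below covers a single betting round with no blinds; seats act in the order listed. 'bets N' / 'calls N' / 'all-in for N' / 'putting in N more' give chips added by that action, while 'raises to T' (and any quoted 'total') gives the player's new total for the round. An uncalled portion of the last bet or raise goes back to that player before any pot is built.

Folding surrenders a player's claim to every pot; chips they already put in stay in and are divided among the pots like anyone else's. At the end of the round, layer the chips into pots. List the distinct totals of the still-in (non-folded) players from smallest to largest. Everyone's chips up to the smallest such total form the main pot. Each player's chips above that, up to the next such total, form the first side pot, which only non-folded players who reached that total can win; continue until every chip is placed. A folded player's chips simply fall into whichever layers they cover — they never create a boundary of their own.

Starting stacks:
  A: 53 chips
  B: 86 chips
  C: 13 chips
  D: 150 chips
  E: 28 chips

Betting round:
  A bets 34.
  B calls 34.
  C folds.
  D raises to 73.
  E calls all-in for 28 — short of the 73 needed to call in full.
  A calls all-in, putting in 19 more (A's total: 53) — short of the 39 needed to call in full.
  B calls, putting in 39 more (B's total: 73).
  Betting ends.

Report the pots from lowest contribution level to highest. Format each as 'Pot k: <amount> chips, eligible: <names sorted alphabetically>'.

Contributions: A=53, B=73, D=73, E=28
Folded: C
Pot levels (distinct totals of non-folded players): 28, 53, 73
Layer 1-28: 28 each from A, B, D, E = 28*4 = 112 chips; eligible A, B, D, E
Layer 29-53: 25 each from A, B, D = 25*3 = 75 chips; eligible A, B, D
Layer 54-73: 20 each from B, D = 20*2 = 40 chips; eligible B, D

Pot 1: 112 chips, eligible: A, B, D, E
Pot 2: 75 chips, eligible: A, B, D
Pot 3: 40 chips, eligible: B, D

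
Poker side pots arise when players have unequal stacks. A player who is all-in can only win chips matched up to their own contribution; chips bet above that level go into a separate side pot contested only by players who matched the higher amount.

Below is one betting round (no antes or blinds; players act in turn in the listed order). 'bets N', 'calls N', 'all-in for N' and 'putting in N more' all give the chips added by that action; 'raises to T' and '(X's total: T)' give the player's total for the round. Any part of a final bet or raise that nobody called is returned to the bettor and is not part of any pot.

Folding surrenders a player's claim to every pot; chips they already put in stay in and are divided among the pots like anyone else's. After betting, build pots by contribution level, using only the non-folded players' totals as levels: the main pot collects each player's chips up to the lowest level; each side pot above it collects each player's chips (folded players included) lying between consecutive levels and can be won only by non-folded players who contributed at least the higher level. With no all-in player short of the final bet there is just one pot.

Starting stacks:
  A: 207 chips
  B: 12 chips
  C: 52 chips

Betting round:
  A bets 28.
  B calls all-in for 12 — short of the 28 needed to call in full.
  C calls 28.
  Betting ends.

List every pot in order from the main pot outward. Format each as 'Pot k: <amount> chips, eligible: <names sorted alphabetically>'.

Pot 1: 36 chips, eligible: A, B, C
Pot 2: 32 chips, eligible: A, C

Derivation:
Contributions: A=28, B=12, C=28
Pot levels (distinct totals of non-folded players): 12, 28
Layer 1-12: 12 each from A, B, C = 12*3 = 36 chips; eligible A, B, C
Layer 13-28: 16 each from A, C = 16*2 = 32 chips; eligible A, C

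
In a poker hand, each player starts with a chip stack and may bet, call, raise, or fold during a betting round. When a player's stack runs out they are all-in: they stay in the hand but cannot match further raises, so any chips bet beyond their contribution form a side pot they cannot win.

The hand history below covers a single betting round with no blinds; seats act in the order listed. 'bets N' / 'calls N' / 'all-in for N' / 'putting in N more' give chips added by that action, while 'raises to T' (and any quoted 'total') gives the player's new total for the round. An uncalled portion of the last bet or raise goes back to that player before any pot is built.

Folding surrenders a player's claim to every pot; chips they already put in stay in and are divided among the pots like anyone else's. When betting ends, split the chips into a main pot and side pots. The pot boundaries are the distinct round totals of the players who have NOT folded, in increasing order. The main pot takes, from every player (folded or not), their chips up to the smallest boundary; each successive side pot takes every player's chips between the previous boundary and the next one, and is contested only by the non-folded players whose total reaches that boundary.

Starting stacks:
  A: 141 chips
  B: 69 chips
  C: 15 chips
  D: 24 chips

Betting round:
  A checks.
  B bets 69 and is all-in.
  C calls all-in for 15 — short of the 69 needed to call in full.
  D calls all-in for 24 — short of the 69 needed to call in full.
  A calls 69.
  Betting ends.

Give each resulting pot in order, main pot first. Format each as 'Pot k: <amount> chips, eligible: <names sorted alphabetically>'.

Pot 1: 60 chips, eligible: A, B, C, D
Pot 2: 27 chips, eligible: A, B, D
Pot 3: 90 chips, eligible: A, B

Derivation:
Contributions: A=69, B=69, C=15, D=24
Pot levels (distinct totals of non-folded players): 15, 24, 69
Layer 1-15: 15 each from A, B, C, D = 15*4 = 60 chips; eligible A, B, C, D
Layer 16-24: 9 each from A, B, D = 9*3 = 27 chips; eligible A, B, D
Layer 25-69: 45 each from A, B = 45*2 = 90 chips; eligible A, B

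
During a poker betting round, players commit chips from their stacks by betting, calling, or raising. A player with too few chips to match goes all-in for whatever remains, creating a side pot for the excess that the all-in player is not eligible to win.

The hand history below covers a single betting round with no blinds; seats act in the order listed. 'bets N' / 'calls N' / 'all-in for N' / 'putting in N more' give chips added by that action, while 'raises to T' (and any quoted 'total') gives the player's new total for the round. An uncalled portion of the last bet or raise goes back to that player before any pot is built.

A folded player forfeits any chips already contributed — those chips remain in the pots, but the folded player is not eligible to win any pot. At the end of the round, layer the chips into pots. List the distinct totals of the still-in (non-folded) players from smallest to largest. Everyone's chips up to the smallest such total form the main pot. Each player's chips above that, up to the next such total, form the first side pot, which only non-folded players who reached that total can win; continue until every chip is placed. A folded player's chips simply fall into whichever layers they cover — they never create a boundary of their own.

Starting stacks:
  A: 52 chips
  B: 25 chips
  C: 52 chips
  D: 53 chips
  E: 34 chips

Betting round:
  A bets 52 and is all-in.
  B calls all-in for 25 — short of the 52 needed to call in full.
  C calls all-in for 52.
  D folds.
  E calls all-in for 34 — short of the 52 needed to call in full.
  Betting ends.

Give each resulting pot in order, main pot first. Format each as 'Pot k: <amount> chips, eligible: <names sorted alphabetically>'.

Pot 1: 100 chips, eligible: A, B, C, E
Pot 2: 27 chips, eligible: A, C, E
Pot 3: 36 chips, eligible: A, C

Derivation:
Contributions: A=52, B=25, C=52, E=34
Folded: D
Pot levels (distinct totals of non-folded players): 25, 34, 52
Layer 1-25: 25 each from A, B, C, E = 25*4 = 100 chips; eligible A, B, C, E
Layer 26-34: 9 each from A, C, E = 9*3 = 27 chips; eligible A, C, E
Layer 35-52: 18 each from A, C = 18*2 = 36 chips; eligible A, C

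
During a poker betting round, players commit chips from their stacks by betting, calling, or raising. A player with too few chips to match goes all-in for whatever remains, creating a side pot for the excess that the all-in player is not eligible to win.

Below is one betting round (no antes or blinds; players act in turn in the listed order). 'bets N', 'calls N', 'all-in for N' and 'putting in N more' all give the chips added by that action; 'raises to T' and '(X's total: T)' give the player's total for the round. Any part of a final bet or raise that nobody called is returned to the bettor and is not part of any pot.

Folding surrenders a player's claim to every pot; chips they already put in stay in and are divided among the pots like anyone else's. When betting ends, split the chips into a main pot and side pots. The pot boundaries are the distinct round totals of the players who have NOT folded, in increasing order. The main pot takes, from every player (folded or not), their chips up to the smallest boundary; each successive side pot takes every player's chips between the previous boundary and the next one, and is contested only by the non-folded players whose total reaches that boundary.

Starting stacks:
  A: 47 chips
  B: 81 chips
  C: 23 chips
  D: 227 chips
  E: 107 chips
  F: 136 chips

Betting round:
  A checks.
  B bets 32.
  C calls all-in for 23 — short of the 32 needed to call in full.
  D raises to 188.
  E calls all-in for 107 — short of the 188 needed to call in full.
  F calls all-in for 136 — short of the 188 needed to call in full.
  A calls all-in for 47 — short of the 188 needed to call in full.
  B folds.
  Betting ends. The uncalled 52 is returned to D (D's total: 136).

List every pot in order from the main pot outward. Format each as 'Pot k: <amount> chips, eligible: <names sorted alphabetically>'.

Contributions (after 52 returned to D): A=47, B=32, C=23, D=136, E=107, F=136
Folded: B
Pot levels (distinct totals of non-folded players): 23, 47, 107, 136
Layer 1-23: 23 each from A, B, C, D, E, F = 23*6 = 138 chips; eligible A, C, D, E, F
Layer 24-47: A 24 + B 9 + D 24 + E 24 + F 24 = 105 chips; eligible A, D, E, F
Layer 48-107: 60 each from D, E, F = 60*3 = 180 chips; eligible D, E, F
Layer 108-136: 29 each from D, F = 29*2 = 58 chips; eligible D, F

Pot 1: 138 chips, eligible: A, C, D, E, F
Pot 2: 105 chips, eligible: A, D, E, F
Pot 3: 180 chips, eligible: D, E, F
Pot 4: 58 chips, eligible: D, F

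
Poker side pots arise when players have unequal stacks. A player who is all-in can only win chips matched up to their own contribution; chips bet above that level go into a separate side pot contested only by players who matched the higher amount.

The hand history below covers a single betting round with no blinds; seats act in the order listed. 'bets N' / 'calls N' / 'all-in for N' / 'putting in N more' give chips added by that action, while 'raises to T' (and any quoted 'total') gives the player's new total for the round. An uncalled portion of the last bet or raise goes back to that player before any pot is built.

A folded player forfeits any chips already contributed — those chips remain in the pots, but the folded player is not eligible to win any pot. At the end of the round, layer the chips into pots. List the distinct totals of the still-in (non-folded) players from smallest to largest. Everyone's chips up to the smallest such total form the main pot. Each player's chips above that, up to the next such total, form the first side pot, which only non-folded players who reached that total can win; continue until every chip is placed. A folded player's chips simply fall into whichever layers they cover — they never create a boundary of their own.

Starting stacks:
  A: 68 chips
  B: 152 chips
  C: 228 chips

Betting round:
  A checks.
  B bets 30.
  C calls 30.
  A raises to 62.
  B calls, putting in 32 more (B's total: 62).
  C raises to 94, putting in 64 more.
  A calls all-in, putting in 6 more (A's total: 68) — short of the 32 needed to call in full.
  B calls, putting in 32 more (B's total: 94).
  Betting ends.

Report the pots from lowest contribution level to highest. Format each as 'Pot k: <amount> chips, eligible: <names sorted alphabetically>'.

Pot 1: 204 chips, eligible: A, B, C
Pot 2: 52 chips, eligible: B, C

Derivation:
Contributions: A=68, B=94, C=94
Pot levels (distinct totals of non-folded players): 68, 94
Layer 1-68: 68 each from A, B, C = 68*3 = 204 chips; eligible A, B, C
Layer 69-94: 26 each from B, C = 26*2 = 52 chips; eligible B, C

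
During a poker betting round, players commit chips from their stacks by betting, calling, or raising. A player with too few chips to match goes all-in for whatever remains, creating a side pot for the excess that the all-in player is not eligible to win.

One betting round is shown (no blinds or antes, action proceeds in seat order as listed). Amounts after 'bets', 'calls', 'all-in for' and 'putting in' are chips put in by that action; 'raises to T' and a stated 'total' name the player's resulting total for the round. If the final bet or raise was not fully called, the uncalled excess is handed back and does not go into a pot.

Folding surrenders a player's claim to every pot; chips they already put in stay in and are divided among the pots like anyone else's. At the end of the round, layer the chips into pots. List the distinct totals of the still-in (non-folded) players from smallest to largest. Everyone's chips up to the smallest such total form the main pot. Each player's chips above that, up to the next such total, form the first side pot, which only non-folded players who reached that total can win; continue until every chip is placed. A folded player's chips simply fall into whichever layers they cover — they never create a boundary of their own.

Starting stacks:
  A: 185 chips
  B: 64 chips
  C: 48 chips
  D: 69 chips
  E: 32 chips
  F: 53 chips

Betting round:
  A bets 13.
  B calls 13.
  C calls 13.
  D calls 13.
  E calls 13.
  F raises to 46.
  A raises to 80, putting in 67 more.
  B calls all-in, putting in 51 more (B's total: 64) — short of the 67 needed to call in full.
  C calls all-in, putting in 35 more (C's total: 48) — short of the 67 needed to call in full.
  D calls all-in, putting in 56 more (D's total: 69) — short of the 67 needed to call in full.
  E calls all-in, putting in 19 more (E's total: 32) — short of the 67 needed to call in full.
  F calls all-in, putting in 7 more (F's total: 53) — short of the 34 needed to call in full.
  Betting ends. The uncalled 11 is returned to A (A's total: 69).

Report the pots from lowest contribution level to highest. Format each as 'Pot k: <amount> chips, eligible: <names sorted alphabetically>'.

Contributions (after 11 returned to A): A=69, B=64, C=48, D=69, E=32, F=53
Pot levels (distinct totals of non-folded players): 32, 48, 53, 64, 69
Layer 1-32: 32 each from A, B, C, D, E, F = 32*6 = 192 chips; eligible A, B, C, D, E, F
Layer 33-48: 16 each from A, B, C, D, F = 16*5 = 80 chips; eligible A, B, C, D, F
Layer 49-53: 5 each from A, B, D, F = 5*4 = 20 chips; eligible A, B, D, F
Layer 54-64: 11 each from A, B, D = 11*3 = 33 chips; eligible A, B, D
Layer 65-69: 5 each from A, D = 5*2 = 10 chips; eligible A, D

Pot 1: 192 chips, eligible: A, B, C, D, E, F
Pot 2: 80 chips, eligible: A, B, C, D, F
Pot 3: 20 chips, eligible: A, B, D, F
Pot 4: 33 chips, eligible: A, B, D
Pot 5: 10 chips, eligible: A, D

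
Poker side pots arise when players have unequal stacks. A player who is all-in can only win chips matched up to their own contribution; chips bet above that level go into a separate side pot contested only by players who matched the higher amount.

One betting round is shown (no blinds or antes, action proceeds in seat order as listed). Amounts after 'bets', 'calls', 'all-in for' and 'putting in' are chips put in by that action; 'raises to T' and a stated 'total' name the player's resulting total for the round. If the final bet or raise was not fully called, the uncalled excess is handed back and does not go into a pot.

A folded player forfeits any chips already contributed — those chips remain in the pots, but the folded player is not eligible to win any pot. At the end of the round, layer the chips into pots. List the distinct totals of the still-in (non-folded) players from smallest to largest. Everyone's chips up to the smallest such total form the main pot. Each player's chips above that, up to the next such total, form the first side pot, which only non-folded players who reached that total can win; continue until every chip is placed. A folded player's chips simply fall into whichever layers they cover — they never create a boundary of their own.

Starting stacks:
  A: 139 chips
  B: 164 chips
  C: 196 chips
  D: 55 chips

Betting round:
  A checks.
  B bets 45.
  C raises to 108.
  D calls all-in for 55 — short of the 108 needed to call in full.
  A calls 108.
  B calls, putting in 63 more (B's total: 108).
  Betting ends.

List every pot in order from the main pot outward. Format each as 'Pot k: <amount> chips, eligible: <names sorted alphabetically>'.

Pot 1: 220 chips, eligible: A, B, C, D
Pot 2: 159 chips, eligible: A, B, C

Derivation:
Contributions: A=108, B=108, C=108, D=55
Pot levels (distinct totals of non-folded players): 55, 108
Layer 1-55: 55 each from A, B, C, D = 55*4 = 220 chips; eligible A, B, C, D
Layer 56-108: 53 each from A, B, C = 53*3 = 159 chips; eligible A, B, C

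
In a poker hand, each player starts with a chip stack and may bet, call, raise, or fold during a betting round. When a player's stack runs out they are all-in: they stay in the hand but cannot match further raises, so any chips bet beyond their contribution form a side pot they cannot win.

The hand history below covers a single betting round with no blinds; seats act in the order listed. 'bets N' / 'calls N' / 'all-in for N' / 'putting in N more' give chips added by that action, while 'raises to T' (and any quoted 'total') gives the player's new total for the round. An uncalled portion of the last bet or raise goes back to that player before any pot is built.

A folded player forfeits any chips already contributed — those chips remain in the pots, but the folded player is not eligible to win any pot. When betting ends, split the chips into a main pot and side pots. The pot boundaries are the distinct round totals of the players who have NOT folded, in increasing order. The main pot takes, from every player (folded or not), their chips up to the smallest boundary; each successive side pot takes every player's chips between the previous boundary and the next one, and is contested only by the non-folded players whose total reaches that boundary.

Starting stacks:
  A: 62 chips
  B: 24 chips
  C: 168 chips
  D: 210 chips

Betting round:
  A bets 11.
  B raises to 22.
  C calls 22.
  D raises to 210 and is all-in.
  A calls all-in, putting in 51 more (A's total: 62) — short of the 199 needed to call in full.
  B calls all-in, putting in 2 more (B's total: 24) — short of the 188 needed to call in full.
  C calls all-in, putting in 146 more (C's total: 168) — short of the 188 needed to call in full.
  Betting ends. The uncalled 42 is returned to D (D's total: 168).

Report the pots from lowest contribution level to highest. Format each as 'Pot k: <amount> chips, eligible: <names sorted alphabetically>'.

Contributions (after 42 returned to D): A=62, B=24, C=168, D=168
Pot levels (distinct totals of non-folded players): 24, 62, 168
Layer 1-24: 24 each from A, B, C, D = 24*4 = 96 chips; eligible A, B, C, D
Layer 25-62: 38 each from A, C, D = 38*3 = 114 chips; eligible A, C, D
Layer 63-168: 106 each from C, D = 106*2 = 212 chips; eligible C, D

Pot 1: 96 chips, eligible: A, B, C, D
Pot 2: 114 chips, eligible: A, C, D
Pot 3: 212 chips, eligible: C, D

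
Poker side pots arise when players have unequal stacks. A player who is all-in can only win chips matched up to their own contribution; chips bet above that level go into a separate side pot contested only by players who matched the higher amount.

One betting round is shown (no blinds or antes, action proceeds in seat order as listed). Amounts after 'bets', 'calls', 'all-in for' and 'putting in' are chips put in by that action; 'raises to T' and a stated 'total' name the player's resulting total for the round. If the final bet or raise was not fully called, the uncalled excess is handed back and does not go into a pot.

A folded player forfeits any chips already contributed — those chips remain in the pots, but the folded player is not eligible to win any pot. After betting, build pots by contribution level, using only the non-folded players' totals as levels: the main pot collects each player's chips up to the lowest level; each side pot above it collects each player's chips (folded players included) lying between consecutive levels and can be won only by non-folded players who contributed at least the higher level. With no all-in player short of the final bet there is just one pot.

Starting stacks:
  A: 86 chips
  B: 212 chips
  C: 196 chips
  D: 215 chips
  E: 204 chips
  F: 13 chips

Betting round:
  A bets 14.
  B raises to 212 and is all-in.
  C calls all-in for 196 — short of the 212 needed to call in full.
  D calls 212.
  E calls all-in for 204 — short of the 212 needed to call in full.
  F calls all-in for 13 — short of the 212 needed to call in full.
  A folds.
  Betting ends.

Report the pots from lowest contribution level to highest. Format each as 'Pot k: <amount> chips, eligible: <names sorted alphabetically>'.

Contributions: A=14, B=212, C=196, D=212, E=204, F=13
Folded: A
Pot levels (distinct totals of non-folded players): 13, 196, 204, 212
Layer 1-13: 13 each from A, B, C, D, E, F = 13*6 = 78 chips; eligible B, C, D, E, F
Layer 14-196: A 1 + B 183 + C 183 + D 183 + E 183 = 733 chips; eligible B, C, D, E
Layer 197-204: 8 each from B, D, E = 8*3 = 24 chips; eligible B, D, E
Layer 205-212: 8 each from B, D = 8*2 = 16 chips; eligible B, D

Pot 1: 78 chips, eligible: B, C, D, E, F
Pot 2: 733 chips, eligible: B, C, D, E
Pot 3: 24 chips, eligible: B, D, E
Pot 4: 16 chips, eligible: B, D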